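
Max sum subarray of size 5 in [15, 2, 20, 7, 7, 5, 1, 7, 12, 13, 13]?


[0:5]: 51
[1:6]: 41
[2:7]: 40
[3:8]: 27
[4:9]: 32
[5:10]: 38
[6:11]: 46

Max: 51 at [0:5]


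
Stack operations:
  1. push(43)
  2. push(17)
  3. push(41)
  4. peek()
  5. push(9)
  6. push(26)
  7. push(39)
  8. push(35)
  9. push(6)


push(43) -> [43]
push(17) -> [43, 17]
push(41) -> [43, 17, 41]
peek()->41
push(9) -> [43, 17, 41, 9]
push(26) -> [43, 17, 41, 9, 26]
push(39) -> [43, 17, 41, 9, 26, 39]
push(35) -> [43, 17, 41, 9, 26, 39, 35]
push(6) -> [43, 17, 41, 9, 26, 39, 35, 6]

Final stack: [43, 17, 41, 9, 26, 39, 35, 6]


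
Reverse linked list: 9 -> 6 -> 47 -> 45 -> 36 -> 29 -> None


Step 1: curr=9, set curr.next=prev(None) | reversed so far: 9
Step 2: curr=6, set curr.next=prev(9) | reversed so far: 6 -> 9
Step 3: curr=47, set curr.next=prev(6) | reversed so far: 47 -> 6 -> 9
Step 4: curr=45, set curr.next=prev(47) | reversed so far: 45 -> 47 -> 6 -> 9
Step 5: curr=36, set curr.next=prev(45) | reversed so far: 36 -> 45 -> 47 -> 6 -> 9
Step 6: curr=29, set curr.next=prev(36) | reversed so far: 29 -> 36 -> 45 -> 47 -> 6 -> 9

29 -> 36 -> 45 -> 47 -> 6 -> 9 -> None


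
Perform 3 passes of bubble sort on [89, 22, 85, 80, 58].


Initial: [89, 22, 85, 80, 58]
Pass 1: [22, 85, 80, 58, 89] (4 swaps)
Pass 2: [22, 80, 58, 85, 89] (2 swaps)
Pass 3: [22, 58, 80, 85, 89] (1 swaps)

After 3 passes: [22, 58, 80, 85, 89]


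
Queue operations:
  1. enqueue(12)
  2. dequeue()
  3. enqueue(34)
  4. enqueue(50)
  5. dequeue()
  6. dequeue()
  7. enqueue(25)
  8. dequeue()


enqueue(12) -> [12]
dequeue()->12, []
enqueue(34) -> [34]
enqueue(50) -> [34, 50]
dequeue()->34, [50]
dequeue()->50, []
enqueue(25) -> [25]
dequeue()->25, []

Final queue: []


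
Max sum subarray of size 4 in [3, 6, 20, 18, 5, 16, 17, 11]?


[0:4]: 47
[1:5]: 49
[2:6]: 59
[3:7]: 56
[4:8]: 49

Max: 59 at [2:6]


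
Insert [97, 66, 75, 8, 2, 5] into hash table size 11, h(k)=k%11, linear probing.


Insert 97: h=9 -> slot 9
Insert 66: h=0 -> slot 0
Insert 75: h=9, 1 probes -> slot 10
Insert 8: h=8 -> slot 8
Insert 2: h=2 -> slot 2
Insert 5: h=5 -> slot 5

Table: [66, None, 2, None, None, 5, None, None, 8, 97, 75]


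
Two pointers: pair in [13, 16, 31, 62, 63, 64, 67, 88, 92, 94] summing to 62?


lo=0(13)+hi=9(94)=107
lo=0(13)+hi=8(92)=105
lo=0(13)+hi=7(88)=101
lo=0(13)+hi=6(67)=80
lo=0(13)+hi=5(64)=77
lo=0(13)+hi=4(63)=76
lo=0(13)+hi=3(62)=75
lo=0(13)+hi=2(31)=44
lo=1(16)+hi=2(31)=47

No pair found


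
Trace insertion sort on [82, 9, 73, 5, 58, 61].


Initial: [82, 9, 73, 5, 58, 61]
Insert 9: [9, 82, 73, 5, 58, 61]
Insert 73: [9, 73, 82, 5, 58, 61]
Insert 5: [5, 9, 73, 82, 58, 61]
Insert 58: [5, 9, 58, 73, 82, 61]
Insert 61: [5, 9, 58, 61, 73, 82]

Sorted: [5, 9, 58, 61, 73, 82]


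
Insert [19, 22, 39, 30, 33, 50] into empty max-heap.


Insert 19: [19]
Insert 22: [22, 19]
Insert 39: [39, 19, 22]
Insert 30: [39, 30, 22, 19]
Insert 33: [39, 33, 22, 19, 30]
Insert 50: [50, 33, 39, 19, 30, 22]

Final heap: [50, 33, 39, 19, 30, 22]


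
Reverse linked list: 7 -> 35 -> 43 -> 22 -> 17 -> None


Step 1: curr=7, set curr.next=prev(None) | reversed so far: 7
Step 2: curr=35, set curr.next=prev(7) | reversed so far: 35 -> 7
Step 3: curr=43, set curr.next=prev(35) | reversed so far: 43 -> 35 -> 7
Step 4: curr=22, set curr.next=prev(43) | reversed so far: 22 -> 43 -> 35 -> 7
Step 5: curr=17, set curr.next=prev(22) | reversed so far: 17 -> 22 -> 43 -> 35 -> 7

17 -> 22 -> 43 -> 35 -> 7 -> None


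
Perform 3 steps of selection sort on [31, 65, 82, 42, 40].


Initial: [31, 65, 82, 42, 40]
Step 1: min=31 at 0
  Swap: [31, 65, 82, 42, 40]
Step 2: min=40 at 4
  Swap: [31, 40, 82, 42, 65]
Step 3: min=42 at 3
  Swap: [31, 40, 42, 82, 65]

After 3 steps: [31, 40, 42, 82, 65]


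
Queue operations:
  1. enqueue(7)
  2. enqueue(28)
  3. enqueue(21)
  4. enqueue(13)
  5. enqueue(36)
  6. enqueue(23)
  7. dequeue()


enqueue(7) -> [7]
enqueue(28) -> [7, 28]
enqueue(21) -> [7, 28, 21]
enqueue(13) -> [7, 28, 21, 13]
enqueue(36) -> [7, 28, 21, 13, 36]
enqueue(23) -> [7, 28, 21, 13, 36, 23]
dequeue()->7, [28, 21, 13, 36, 23]

Final queue: [28, 21, 13, 36, 23]


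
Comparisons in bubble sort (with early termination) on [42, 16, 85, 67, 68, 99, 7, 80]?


Algorithm: bubble sort (with early termination)
Input: [42, 16, 85, 67, 68, 99, 7, 80]
Sorted: [7, 16, 42, 67, 68, 80, 85, 99]

28


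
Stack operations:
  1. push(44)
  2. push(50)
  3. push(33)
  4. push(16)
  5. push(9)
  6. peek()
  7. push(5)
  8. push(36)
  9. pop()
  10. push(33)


push(44) -> [44]
push(50) -> [44, 50]
push(33) -> [44, 50, 33]
push(16) -> [44, 50, 33, 16]
push(9) -> [44, 50, 33, 16, 9]
peek()->9
push(5) -> [44, 50, 33, 16, 9, 5]
push(36) -> [44, 50, 33, 16, 9, 5, 36]
pop()->36, [44, 50, 33, 16, 9, 5]
push(33) -> [44, 50, 33, 16, 9, 5, 33]

Final stack: [44, 50, 33, 16, 9, 5, 33]


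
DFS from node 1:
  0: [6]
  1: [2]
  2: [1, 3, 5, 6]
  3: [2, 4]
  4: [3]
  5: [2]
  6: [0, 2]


Visit 1, push [2]
Visit 2, push [6, 5, 3]
Visit 3, push [4]
Visit 4, push []
Visit 5, push []
Visit 6, push [0]
Visit 0, push []

DFS order: [1, 2, 3, 4, 5, 6, 0]


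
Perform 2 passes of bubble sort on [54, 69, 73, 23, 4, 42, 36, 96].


Initial: [54, 69, 73, 23, 4, 42, 36, 96]
Pass 1: [54, 69, 23, 4, 42, 36, 73, 96] (4 swaps)
Pass 2: [54, 23, 4, 42, 36, 69, 73, 96] (4 swaps)

After 2 passes: [54, 23, 4, 42, 36, 69, 73, 96]


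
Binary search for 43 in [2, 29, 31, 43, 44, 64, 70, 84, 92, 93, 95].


Step 1: lo=0, hi=10, mid=5, val=64
Step 2: lo=0, hi=4, mid=2, val=31
Step 3: lo=3, hi=4, mid=3, val=43

Found at index 3


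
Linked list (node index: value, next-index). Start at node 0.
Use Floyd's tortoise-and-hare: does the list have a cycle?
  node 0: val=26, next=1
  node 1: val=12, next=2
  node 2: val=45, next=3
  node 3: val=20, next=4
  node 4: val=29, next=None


Floyd's tortoise (slow, +1) and hare (fast, +2):
  init: slow=0, fast=0
  step 1: slow=1, fast=2
  step 2: slow=2, fast=4
  step 3: fast -> None, no cycle

Cycle: no


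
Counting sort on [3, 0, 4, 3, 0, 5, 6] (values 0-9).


Input: [3, 0, 4, 3, 0, 5, 6]
Counts: [2, 0, 0, 2, 1, 1, 1, 0, 0, 0]

Sorted: [0, 0, 3, 3, 4, 5, 6]


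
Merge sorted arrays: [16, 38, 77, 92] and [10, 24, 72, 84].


Take 10 from B
Take 16 from A
Take 24 from B
Take 38 from A
Take 72 from B
Take 77 from A
Take 84 from B

Merged: [10, 16, 24, 38, 72, 77, 84, 92]


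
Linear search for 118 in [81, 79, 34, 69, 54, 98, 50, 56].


i=0: 81!=118
i=1: 79!=118
i=2: 34!=118
i=3: 69!=118
i=4: 54!=118
i=5: 98!=118
i=6: 50!=118
i=7: 56!=118

Not found, 8 comps


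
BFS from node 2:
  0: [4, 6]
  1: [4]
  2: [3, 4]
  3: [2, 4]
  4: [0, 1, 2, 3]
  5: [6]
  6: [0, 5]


Visit 2, enqueue [3, 4]
Visit 3, enqueue []
Visit 4, enqueue [0, 1]
Visit 0, enqueue [6]
Visit 1, enqueue []
Visit 6, enqueue [5]
Visit 5, enqueue []

BFS order: [2, 3, 4, 0, 1, 6, 5]


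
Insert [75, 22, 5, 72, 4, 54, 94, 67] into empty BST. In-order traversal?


Insert 75: root
Insert 22: L from 75
Insert 5: L from 75 -> L from 22
Insert 72: L from 75 -> R from 22
Insert 4: L from 75 -> L from 22 -> L from 5
Insert 54: L from 75 -> R from 22 -> L from 72
Insert 94: R from 75
Insert 67: L from 75 -> R from 22 -> L from 72 -> R from 54

In-order: [4, 5, 22, 54, 67, 72, 75, 94]


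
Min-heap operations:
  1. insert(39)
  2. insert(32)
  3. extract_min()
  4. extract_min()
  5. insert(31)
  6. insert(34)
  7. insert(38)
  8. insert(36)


insert(39) -> [39]
insert(32) -> [32, 39]
extract_min()->32, [39]
extract_min()->39, []
insert(31) -> [31]
insert(34) -> [31, 34]
insert(38) -> [31, 34, 38]
insert(36) -> [31, 34, 38, 36]

Final heap: [31, 34, 38, 36]


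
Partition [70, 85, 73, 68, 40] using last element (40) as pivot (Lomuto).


Pivot: 40
Place pivot at 0: [40, 85, 73, 68, 70]

Partitioned: [40, 85, 73, 68, 70]


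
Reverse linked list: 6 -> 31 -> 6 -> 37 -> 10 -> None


Step 1: curr=6, set curr.next=prev(None) | reversed so far: 6
Step 2: curr=31, set curr.next=prev(6) | reversed so far: 31 -> 6
Step 3: curr=6, set curr.next=prev(31) | reversed so far: 6 -> 31 -> 6
Step 4: curr=37, set curr.next=prev(6) | reversed so far: 37 -> 6 -> 31 -> 6
Step 5: curr=10, set curr.next=prev(37) | reversed so far: 10 -> 37 -> 6 -> 31 -> 6

10 -> 37 -> 6 -> 31 -> 6 -> None


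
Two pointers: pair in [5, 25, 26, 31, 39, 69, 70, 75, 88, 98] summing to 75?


lo=0(5)+hi=9(98)=103
lo=0(5)+hi=8(88)=93
lo=0(5)+hi=7(75)=80
lo=0(5)+hi=6(70)=75

Yes: 5+70=75


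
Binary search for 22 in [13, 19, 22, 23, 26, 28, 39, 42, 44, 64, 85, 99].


Step 1: lo=0, hi=11, mid=5, val=28
Step 2: lo=0, hi=4, mid=2, val=22

Found at index 2


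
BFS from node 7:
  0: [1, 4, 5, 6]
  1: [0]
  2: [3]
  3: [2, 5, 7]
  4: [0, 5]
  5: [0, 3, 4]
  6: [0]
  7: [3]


Visit 7, enqueue [3]
Visit 3, enqueue [2, 5]
Visit 2, enqueue []
Visit 5, enqueue [0, 4]
Visit 0, enqueue [1, 6]
Visit 4, enqueue []
Visit 1, enqueue []
Visit 6, enqueue []

BFS order: [7, 3, 2, 5, 0, 4, 1, 6]


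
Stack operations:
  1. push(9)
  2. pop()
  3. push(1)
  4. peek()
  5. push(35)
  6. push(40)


push(9) -> [9]
pop()->9, []
push(1) -> [1]
peek()->1
push(35) -> [1, 35]
push(40) -> [1, 35, 40]

Final stack: [1, 35, 40]


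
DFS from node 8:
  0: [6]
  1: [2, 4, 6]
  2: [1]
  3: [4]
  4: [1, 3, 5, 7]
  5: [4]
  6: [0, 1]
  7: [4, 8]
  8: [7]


Visit 8, push [7]
Visit 7, push [4]
Visit 4, push [5, 3, 1]
Visit 1, push [6, 2]
Visit 2, push []
Visit 6, push [0]
Visit 0, push []
Visit 3, push []
Visit 5, push []

DFS order: [8, 7, 4, 1, 2, 6, 0, 3, 5]


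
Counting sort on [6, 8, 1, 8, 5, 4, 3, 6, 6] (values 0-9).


Input: [6, 8, 1, 8, 5, 4, 3, 6, 6]
Counts: [0, 1, 0, 1, 1, 1, 3, 0, 2, 0]

Sorted: [1, 3, 4, 5, 6, 6, 6, 8, 8]


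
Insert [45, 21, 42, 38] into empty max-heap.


Insert 45: [45]
Insert 21: [45, 21]
Insert 42: [45, 21, 42]
Insert 38: [45, 38, 42, 21]

Final heap: [45, 38, 42, 21]


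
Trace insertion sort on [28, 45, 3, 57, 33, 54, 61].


Initial: [28, 45, 3, 57, 33, 54, 61]
Insert 45: [28, 45, 3, 57, 33, 54, 61]
Insert 3: [3, 28, 45, 57, 33, 54, 61]
Insert 57: [3, 28, 45, 57, 33, 54, 61]
Insert 33: [3, 28, 33, 45, 57, 54, 61]
Insert 54: [3, 28, 33, 45, 54, 57, 61]
Insert 61: [3, 28, 33, 45, 54, 57, 61]

Sorted: [3, 28, 33, 45, 54, 57, 61]


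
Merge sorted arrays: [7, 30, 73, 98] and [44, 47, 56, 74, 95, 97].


Take 7 from A
Take 30 from A
Take 44 from B
Take 47 from B
Take 56 from B
Take 73 from A
Take 74 from B
Take 95 from B
Take 97 from B

Merged: [7, 30, 44, 47, 56, 73, 74, 95, 97, 98]


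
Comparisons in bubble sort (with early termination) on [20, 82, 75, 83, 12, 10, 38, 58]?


Algorithm: bubble sort (with early termination)
Input: [20, 82, 75, 83, 12, 10, 38, 58]
Sorted: [10, 12, 20, 38, 58, 75, 82, 83]

27


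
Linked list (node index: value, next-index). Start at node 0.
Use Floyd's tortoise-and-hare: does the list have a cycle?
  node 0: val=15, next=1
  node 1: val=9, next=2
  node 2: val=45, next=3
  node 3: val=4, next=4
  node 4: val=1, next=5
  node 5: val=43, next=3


Floyd's tortoise (slow, +1) and hare (fast, +2):
  init: slow=0, fast=0
  step 1: slow=1, fast=2
  step 2: slow=2, fast=4
  step 3: slow=3, fast=3
  slow == fast at node 3: cycle detected

Cycle: yes


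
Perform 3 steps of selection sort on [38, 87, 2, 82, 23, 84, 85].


Initial: [38, 87, 2, 82, 23, 84, 85]
Step 1: min=2 at 2
  Swap: [2, 87, 38, 82, 23, 84, 85]
Step 2: min=23 at 4
  Swap: [2, 23, 38, 82, 87, 84, 85]
Step 3: min=38 at 2
  Swap: [2, 23, 38, 82, 87, 84, 85]

After 3 steps: [2, 23, 38, 82, 87, 84, 85]


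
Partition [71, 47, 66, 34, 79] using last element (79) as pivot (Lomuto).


Pivot: 79
  71 <= 79: advance i (no swap)
  47 <= 79: advance i (no swap)
  66 <= 79: advance i (no swap)
  34 <= 79: advance i (no swap)
Place pivot at 4: [71, 47, 66, 34, 79]

Partitioned: [71, 47, 66, 34, 79]


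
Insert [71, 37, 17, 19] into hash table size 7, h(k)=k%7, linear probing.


Insert 71: h=1 -> slot 1
Insert 37: h=2 -> slot 2
Insert 17: h=3 -> slot 3
Insert 19: h=5 -> slot 5

Table: [None, 71, 37, 17, None, 19, None]


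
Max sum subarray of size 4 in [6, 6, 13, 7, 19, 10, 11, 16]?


[0:4]: 32
[1:5]: 45
[2:6]: 49
[3:7]: 47
[4:8]: 56

Max: 56 at [4:8]


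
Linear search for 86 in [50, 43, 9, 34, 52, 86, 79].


i=0: 50!=86
i=1: 43!=86
i=2: 9!=86
i=3: 34!=86
i=4: 52!=86
i=5: 86==86 found!

Found at 5, 6 comps


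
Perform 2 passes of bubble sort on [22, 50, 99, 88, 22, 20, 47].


Initial: [22, 50, 99, 88, 22, 20, 47]
Pass 1: [22, 50, 88, 22, 20, 47, 99] (4 swaps)
Pass 2: [22, 50, 22, 20, 47, 88, 99] (3 swaps)

After 2 passes: [22, 50, 22, 20, 47, 88, 99]


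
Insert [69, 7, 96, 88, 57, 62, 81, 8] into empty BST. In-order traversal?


Insert 69: root
Insert 7: L from 69
Insert 96: R from 69
Insert 88: R from 69 -> L from 96
Insert 57: L from 69 -> R from 7
Insert 62: L from 69 -> R from 7 -> R from 57
Insert 81: R from 69 -> L from 96 -> L from 88
Insert 8: L from 69 -> R from 7 -> L from 57

In-order: [7, 8, 57, 62, 69, 81, 88, 96]


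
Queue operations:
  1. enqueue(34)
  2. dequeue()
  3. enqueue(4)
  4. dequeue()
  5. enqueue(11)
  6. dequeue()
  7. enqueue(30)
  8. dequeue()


enqueue(34) -> [34]
dequeue()->34, []
enqueue(4) -> [4]
dequeue()->4, []
enqueue(11) -> [11]
dequeue()->11, []
enqueue(30) -> [30]
dequeue()->30, []

Final queue: []


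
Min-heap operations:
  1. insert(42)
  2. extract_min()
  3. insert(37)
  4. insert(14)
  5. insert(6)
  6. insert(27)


insert(42) -> [42]
extract_min()->42, []
insert(37) -> [37]
insert(14) -> [14, 37]
insert(6) -> [6, 37, 14]
insert(27) -> [6, 27, 14, 37]

Final heap: [6, 27, 14, 37]


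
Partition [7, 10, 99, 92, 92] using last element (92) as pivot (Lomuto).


Pivot: 92
  7 <= 92: advance i (no swap)
  10 <= 92: advance i (no swap)
  92 <= 92: swap -> [7, 10, 92, 99, 92]
Place pivot at 3: [7, 10, 92, 92, 99]

Partitioned: [7, 10, 92, 92, 99]


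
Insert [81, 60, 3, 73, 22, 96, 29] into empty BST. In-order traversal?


Insert 81: root
Insert 60: L from 81
Insert 3: L from 81 -> L from 60
Insert 73: L from 81 -> R from 60
Insert 22: L from 81 -> L from 60 -> R from 3
Insert 96: R from 81
Insert 29: L from 81 -> L from 60 -> R from 3 -> R from 22

In-order: [3, 22, 29, 60, 73, 81, 96]


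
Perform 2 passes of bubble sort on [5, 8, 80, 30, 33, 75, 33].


Initial: [5, 8, 80, 30, 33, 75, 33]
Pass 1: [5, 8, 30, 33, 75, 33, 80] (4 swaps)
Pass 2: [5, 8, 30, 33, 33, 75, 80] (1 swaps)

After 2 passes: [5, 8, 30, 33, 33, 75, 80]


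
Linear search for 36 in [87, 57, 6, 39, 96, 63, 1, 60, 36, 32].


i=0: 87!=36
i=1: 57!=36
i=2: 6!=36
i=3: 39!=36
i=4: 96!=36
i=5: 63!=36
i=6: 1!=36
i=7: 60!=36
i=8: 36==36 found!

Found at 8, 9 comps


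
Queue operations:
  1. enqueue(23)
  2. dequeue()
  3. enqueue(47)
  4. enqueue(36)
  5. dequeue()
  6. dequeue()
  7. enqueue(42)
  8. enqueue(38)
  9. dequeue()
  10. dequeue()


enqueue(23) -> [23]
dequeue()->23, []
enqueue(47) -> [47]
enqueue(36) -> [47, 36]
dequeue()->47, [36]
dequeue()->36, []
enqueue(42) -> [42]
enqueue(38) -> [42, 38]
dequeue()->42, [38]
dequeue()->38, []

Final queue: []


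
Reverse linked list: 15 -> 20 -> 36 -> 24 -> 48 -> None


Step 1: curr=15, set curr.next=prev(None) | reversed so far: 15
Step 2: curr=20, set curr.next=prev(15) | reversed so far: 20 -> 15
Step 3: curr=36, set curr.next=prev(20) | reversed so far: 36 -> 20 -> 15
Step 4: curr=24, set curr.next=prev(36) | reversed so far: 24 -> 36 -> 20 -> 15
Step 5: curr=48, set curr.next=prev(24) | reversed so far: 48 -> 24 -> 36 -> 20 -> 15

48 -> 24 -> 36 -> 20 -> 15 -> None


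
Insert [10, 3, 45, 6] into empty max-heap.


Insert 10: [10]
Insert 3: [10, 3]
Insert 45: [45, 3, 10]
Insert 6: [45, 6, 10, 3]

Final heap: [45, 6, 10, 3]


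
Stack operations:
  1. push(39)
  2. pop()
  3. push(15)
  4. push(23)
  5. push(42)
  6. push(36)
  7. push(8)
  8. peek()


push(39) -> [39]
pop()->39, []
push(15) -> [15]
push(23) -> [15, 23]
push(42) -> [15, 23, 42]
push(36) -> [15, 23, 42, 36]
push(8) -> [15, 23, 42, 36, 8]
peek()->8

Final stack: [15, 23, 42, 36, 8]


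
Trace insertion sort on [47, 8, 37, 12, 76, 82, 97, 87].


Initial: [47, 8, 37, 12, 76, 82, 97, 87]
Insert 8: [8, 47, 37, 12, 76, 82, 97, 87]
Insert 37: [8, 37, 47, 12, 76, 82, 97, 87]
Insert 12: [8, 12, 37, 47, 76, 82, 97, 87]
Insert 76: [8, 12, 37, 47, 76, 82, 97, 87]
Insert 82: [8, 12, 37, 47, 76, 82, 97, 87]
Insert 97: [8, 12, 37, 47, 76, 82, 97, 87]
Insert 87: [8, 12, 37, 47, 76, 82, 87, 97]

Sorted: [8, 12, 37, 47, 76, 82, 87, 97]


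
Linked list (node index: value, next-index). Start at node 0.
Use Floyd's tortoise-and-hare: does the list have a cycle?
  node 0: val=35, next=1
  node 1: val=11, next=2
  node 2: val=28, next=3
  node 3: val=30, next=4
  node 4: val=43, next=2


Floyd's tortoise (slow, +1) and hare (fast, +2):
  init: slow=0, fast=0
  step 1: slow=1, fast=2
  step 2: slow=2, fast=4
  step 3: slow=3, fast=3
  slow == fast at node 3: cycle detected

Cycle: yes


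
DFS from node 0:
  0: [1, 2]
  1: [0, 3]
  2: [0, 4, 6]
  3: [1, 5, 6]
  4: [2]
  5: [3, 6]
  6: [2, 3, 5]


Visit 0, push [2, 1]
Visit 1, push [3]
Visit 3, push [6, 5]
Visit 5, push [6]
Visit 6, push [2]
Visit 2, push [4]
Visit 4, push []

DFS order: [0, 1, 3, 5, 6, 2, 4]


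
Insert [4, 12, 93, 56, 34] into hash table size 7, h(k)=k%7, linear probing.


Insert 4: h=4 -> slot 4
Insert 12: h=5 -> slot 5
Insert 93: h=2 -> slot 2
Insert 56: h=0 -> slot 0
Insert 34: h=6 -> slot 6

Table: [56, None, 93, None, 4, 12, 34]


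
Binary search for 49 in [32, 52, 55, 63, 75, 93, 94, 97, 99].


Step 1: lo=0, hi=8, mid=4, val=75
Step 2: lo=0, hi=3, mid=1, val=52
Step 3: lo=0, hi=0, mid=0, val=32

Not found


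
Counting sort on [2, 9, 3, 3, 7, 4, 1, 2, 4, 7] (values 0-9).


Input: [2, 9, 3, 3, 7, 4, 1, 2, 4, 7]
Counts: [0, 1, 2, 2, 2, 0, 0, 2, 0, 1]

Sorted: [1, 2, 2, 3, 3, 4, 4, 7, 7, 9]


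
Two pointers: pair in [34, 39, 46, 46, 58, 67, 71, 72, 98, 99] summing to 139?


lo=0(34)+hi=9(99)=133
lo=1(39)+hi=9(99)=138
lo=2(46)+hi=9(99)=145
lo=2(46)+hi=8(98)=144
lo=2(46)+hi=7(72)=118
lo=3(46)+hi=7(72)=118
lo=4(58)+hi=7(72)=130
lo=5(67)+hi=7(72)=139

Yes: 67+72=139


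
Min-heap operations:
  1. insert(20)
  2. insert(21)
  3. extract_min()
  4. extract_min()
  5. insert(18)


insert(20) -> [20]
insert(21) -> [20, 21]
extract_min()->20, [21]
extract_min()->21, []
insert(18) -> [18]

Final heap: [18]


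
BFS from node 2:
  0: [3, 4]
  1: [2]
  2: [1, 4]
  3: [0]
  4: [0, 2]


Visit 2, enqueue [1, 4]
Visit 1, enqueue []
Visit 4, enqueue [0]
Visit 0, enqueue [3]
Visit 3, enqueue []

BFS order: [2, 1, 4, 0, 3]


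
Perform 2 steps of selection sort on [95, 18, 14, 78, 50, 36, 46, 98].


Initial: [95, 18, 14, 78, 50, 36, 46, 98]
Step 1: min=14 at 2
  Swap: [14, 18, 95, 78, 50, 36, 46, 98]
Step 2: min=18 at 1
  Swap: [14, 18, 95, 78, 50, 36, 46, 98]

After 2 steps: [14, 18, 95, 78, 50, 36, 46, 98]


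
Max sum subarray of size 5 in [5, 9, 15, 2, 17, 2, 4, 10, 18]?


[0:5]: 48
[1:6]: 45
[2:7]: 40
[3:8]: 35
[4:9]: 51

Max: 51 at [4:9]


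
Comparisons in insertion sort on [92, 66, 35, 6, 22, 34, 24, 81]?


Algorithm: insertion sort
Input: [92, 66, 35, 6, 22, 34, 24, 81]
Sorted: [6, 22, 24, 34, 35, 66, 81, 92]

21


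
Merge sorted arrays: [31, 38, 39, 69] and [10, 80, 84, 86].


Take 10 from B
Take 31 from A
Take 38 from A
Take 39 from A
Take 69 from A

Merged: [10, 31, 38, 39, 69, 80, 84, 86]


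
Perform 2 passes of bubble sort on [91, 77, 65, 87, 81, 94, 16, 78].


Initial: [91, 77, 65, 87, 81, 94, 16, 78]
Pass 1: [77, 65, 87, 81, 91, 16, 78, 94] (6 swaps)
Pass 2: [65, 77, 81, 87, 16, 78, 91, 94] (4 swaps)

After 2 passes: [65, 77, 81, 87, 16, 78, 91, 94]


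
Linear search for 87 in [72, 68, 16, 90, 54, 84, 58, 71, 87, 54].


i=0: 72!=87
i=1: 68!=87
i=2: 16!=87
i=3: 90!=87
i=4: 54!=87
i=5: 84!=87
i=6: 58!=87
i=7: 71!=87
i=8: 87==87 found!

Found at 8, 9 comps


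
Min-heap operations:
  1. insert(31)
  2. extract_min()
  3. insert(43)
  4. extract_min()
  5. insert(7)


insert(31) -> [31]
extract_min()->31, []
insert(43) -> [43]
extract_min()->43, []
insert(7) -> [7]

Final heap: [7]


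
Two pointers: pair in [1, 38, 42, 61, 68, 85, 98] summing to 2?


lo=0(1)+hi=6(98)=99
lo=0(1)+hi=5(85)=86
lo=0(1)+hi=4(68)=69
lo=0(1)+hi=3(61)=62
lo=0(1)+hi=2(42)=43
lo=0(1)+hi=1(38)=39

No pair found


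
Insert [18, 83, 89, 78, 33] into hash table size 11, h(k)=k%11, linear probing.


Insert 18: h=7 -> slot 7
Insert 83: h=6 -> slot 6
Insert 89: h=1 -> slot 1
Insert 78: h=1, 1 probes -> slot 2
Insert 33: h=0 -> slot 0

Table: [33, 89, 78, None, None, None, 83, 18, None, None, None]


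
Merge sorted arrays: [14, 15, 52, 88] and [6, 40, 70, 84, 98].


Take 6 from B
Take 14 from A
Take 15 from A
Take 40 from B
Take 52 from A
Take 70 from B
Take 84 from B
Take 88 from A

Merged: [6, 14, 15, 40, 52, 70, 84, 88, 98]


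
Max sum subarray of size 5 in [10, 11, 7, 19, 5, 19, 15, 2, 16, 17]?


[0:5]: 52
[1:6]: 61
[2:7]: 65
[3:8]: 60
[4:9]: 57
[5:10]: 69

Max: 69 at [5:10]


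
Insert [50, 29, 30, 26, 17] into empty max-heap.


Insert 50: [50]
Insert 29: [50, 29]
Insert 30: [50, 29, 30]
Insert 26: [50, 29, 30, 26]
Insert 17: [50, 29, 30, 26, 17]

Final heap: [50, 29, 30, 26, 17]


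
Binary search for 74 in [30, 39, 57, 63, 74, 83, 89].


Step 1: lo=0, hi=6, mid=3, val=63
Step 2: lo=4, hi=6, mid=5, val=83
Step 3: lo=4, hi=4, mid=4, val=74

Found at index 4


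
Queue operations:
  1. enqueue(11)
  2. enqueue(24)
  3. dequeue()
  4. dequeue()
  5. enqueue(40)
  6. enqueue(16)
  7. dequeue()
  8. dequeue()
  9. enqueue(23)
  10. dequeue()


enqueue(11) -> [11]
enqueue(24) -> [11, 24]
dequeue()->11, [24]
dequeue()->24, []
enqueue(40) -> [40]
enqueue(16) -> [40, 16]
dequeue()->40, [16]
dequeue()->16, []
enqueue(23) -> [23]
dequeue()->23, []

Final queue: []


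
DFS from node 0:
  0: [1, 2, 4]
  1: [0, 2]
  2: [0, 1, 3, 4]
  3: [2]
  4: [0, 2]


Visit 0, push [4, 2, 1]
Visit 1, push [2]
Visit 2, push [4, 3]
Visit 3, push []
Visit 4, push []

DFS order: [0, 1, 2, 3, 4]


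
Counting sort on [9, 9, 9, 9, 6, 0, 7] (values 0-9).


Input: [9, 9, 9, 9, 6, 0, 7]
Counts: [1, 0, 0, 0, 0, 0, 1, 1, 0, 4]

Sorted: [0, 6, 7, 9, 9, 9, 9]


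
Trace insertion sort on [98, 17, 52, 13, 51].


Initial: [98, 17, 52, 13, 51]
Insert 17: [17, 98, 52, 13, 51]
Insert 52: [17, 52, 98, 13, 51]
Insert 13: [13, 17, 52, 98, 51]
Insert 51: [13, 17, 51, 52, 98]

Sorted: [13, 17, 51, 52, 98]


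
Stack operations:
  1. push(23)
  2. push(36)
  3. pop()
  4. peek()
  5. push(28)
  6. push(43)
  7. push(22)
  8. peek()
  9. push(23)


push(23) -> [23]
push(36) -> [23, 36]
pop()->36, [23]
peek()->23
push(28) -> [23, 28]
push(43) -> [23, 28, 43]
push(22) -> [23, 28, 43, 22]
peek()->22
push(23) -> [23, 28, 43, 22, 23]

Final stack: [23, 28, 43, 22, 23]


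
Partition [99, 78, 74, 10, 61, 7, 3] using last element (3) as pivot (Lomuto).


Pivot: 3
Place pivot at 0: [3, 78, 74, 10, 61, 7, 99]

Partitioned: [3, 78, 74, 10, 61, 7, 99]


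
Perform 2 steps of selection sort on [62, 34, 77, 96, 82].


Initial: [62, 34, 77, 96, 82]
Step 1: min=34 at 1
  Swap: [34, 62, 77, 96, 82]
Step 2: min=62 at 1
  Swap: [34, 62, 77, 96, 82]

After 2 steps: [34, 62, 77, 96, 82]


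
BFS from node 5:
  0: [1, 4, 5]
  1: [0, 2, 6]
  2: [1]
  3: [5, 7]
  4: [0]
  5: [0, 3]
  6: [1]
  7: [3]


Visit 5, enqueue [0, 3]
Visit 0, enqueue [1, 4]
Visit 3, enqueue [7]
Visit 1, enqueue [2, 6]
Visit 4, enqueue []
Visit 7, enqueue []
Visit 2, enqueue []
Visit 6, enqueue []

BFS order: [5, 0, 3, 1, 4, 7, 2, 6]


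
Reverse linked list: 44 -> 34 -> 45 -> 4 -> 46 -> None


Step 1: curr=44, set curr.next=prev(None) | reversed so far: 44
Step 2: curr=34, set curr.next=prev(44) | reversed so far: 34 -> 44
Step 3: curr=45, set curr.next=prev(34) | reversed so far: 45 -> 34 -> 44
Step 4: curr=4, set curr.next=prev(45) | reversed so far: 4 -> 45 -> 34 -> 44
Step 5: curr=46, set curr.next=prev(4) | reversed so far: 46 -> 4 -> 45 -> 34 -> 44

46 -> 4 -> 45 -> 34 -> 44 -> None


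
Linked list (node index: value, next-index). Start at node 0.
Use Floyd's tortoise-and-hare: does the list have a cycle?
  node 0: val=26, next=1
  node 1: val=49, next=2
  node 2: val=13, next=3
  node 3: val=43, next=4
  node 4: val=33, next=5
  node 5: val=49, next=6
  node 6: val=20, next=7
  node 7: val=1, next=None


Floyd's tortoise (slow, +1) and hare (fast, +2):
  init: slow=0, fast=0
  step 1: slow=1, fast=2
  step 2: slow=2, fast=4
  step 3: slow=3, fast=6
  step 4: fast 6->7->None, no cycle

Cycle: no


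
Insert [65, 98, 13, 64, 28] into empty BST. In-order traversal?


Insert 65: root
Insert 98: R from 65
Insert 13: L from 65
Insert 64: L from 65 -> R from 13
Insert 28: L from 65 -> R from 13 -> L from 64

In-order: [13, 28, 64, 65, 98]


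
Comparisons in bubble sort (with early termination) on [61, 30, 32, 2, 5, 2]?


Algorithm: bubble sort (with early termination)
Input: [61, 30, 32, 2, 5, 2]
Sorted: [2, 2, 5, 30, 32, 61]

15


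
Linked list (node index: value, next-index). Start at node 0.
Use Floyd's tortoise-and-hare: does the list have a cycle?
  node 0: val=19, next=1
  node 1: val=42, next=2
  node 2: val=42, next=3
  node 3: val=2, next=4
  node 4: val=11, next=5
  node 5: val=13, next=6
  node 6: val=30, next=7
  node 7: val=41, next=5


Floyd's tortoise (slow, +1) and hare (fast, +2):
  init: slow=0, fast=0
  step 1: slow=1, fast=2
  step 2: slow=2, fast=4
  step 3: slow=3, fast=6
  step 4: slow=4, fast=5
  step 5: slow=5, fast=7
  step 6: slow=6, fast=6
  slow == fast at node 6: cycle detected

Cycle: yes


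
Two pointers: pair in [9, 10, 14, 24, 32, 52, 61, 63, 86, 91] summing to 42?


lo=0(9)+hi=9(91)=100
lo=0(9)+hi=8(86)=95
lo=0(9)+hi=7(63)=72
lo=0(9)+hi=6(61)=70
lo=0(9)+hi=5(52)=61
lo=0(9)+hi=4(32)=41
lo=1(10)+hi=4(32)=42

Yes: 10+32=42


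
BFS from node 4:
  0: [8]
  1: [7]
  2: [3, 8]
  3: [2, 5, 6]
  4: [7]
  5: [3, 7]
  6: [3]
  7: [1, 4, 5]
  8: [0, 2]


Visit 4, enqueue [7]
Visit 7, enqueue [1, 5]
Visit 1, enqueue []
Visit 5, enqueue [3]
Visit 3, enqueue [2, 6]
Visit 2, enqueue [8]
Visit 6, enqueue []
Visit 8, enqueue [0]
Visit 0, enqueue []

BFS order: [4, 7, 1, 5, 3, 2, 6, 8, 0]


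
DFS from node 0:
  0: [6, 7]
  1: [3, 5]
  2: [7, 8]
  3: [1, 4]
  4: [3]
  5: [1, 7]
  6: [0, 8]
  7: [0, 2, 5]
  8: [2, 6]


Visit 0, push [7, 6]
Visit 6, push [8]
Visit 8, push [2]
Visit 2, push [7]
Visit 7, push [5]
Visit 5, push [1]
Visit 1, push [3]
Visit 3, push [4]
Visit 4, push []

DFS order: [0, 6, 8, 2, 7, 5, 1, 3, 4]


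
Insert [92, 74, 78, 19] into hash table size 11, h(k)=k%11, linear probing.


Insert 92: h=4 -> slot 4
Insert 74: h=8 -> slot 8
Insert 78: h=1 -> slot 1
Insert 19: h=8, 1 probes -> slot 9

Table: [None, 78, None, None, 92, None, None, None, 74, 19, None]


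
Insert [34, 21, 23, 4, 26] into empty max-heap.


Insert 34: [34]
Insert 21: [34, 21]
Insert 23: [34, 21, 23]
Insert 4: [34, 21, 23, 4]
Insert 26: [34, 26, 23, 4, 21]

Final heap: [34, 26, 23, 4, 21]


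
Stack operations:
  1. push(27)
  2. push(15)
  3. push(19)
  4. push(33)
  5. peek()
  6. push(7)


push(27) -> [27]
push(15) -> [27, 15]
push(19) -> [27, 15, 19]
push(33) -> [27, 15, 19, 33]
peek()->33
push(7) -> [27, 15, 19, 33, 7]

Final stack: [27, 15, 19, 33, 7]


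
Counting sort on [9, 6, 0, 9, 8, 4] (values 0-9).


Input: [9, 6, 0, 9, 8, 4]
Counts: [1, 0, 0, 0, 1, 0, 1, 0, 1, 2]

Sorted: [0, 4, 6, 8, 9, 9]


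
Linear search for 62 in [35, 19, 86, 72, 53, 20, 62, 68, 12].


i=0: 35!=62
i=1: 19!=62
i=2: 86!=62
i=3: 72!=62
i=4: 53!=62
i=5: 20!=62
i=6: 62==62 found!

Found at 6, 7 comps


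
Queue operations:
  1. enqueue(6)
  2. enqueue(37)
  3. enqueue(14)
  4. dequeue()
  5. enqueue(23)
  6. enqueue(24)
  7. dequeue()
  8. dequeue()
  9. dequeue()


enqueue(6) -> [6]
enqueue(37) -> [6, 37]
enqueue(14) -> [6, 37, 14]
dequeue()->6, [37, 14]
enqueue(23) -> [37, 14, 23]
enqueue(24) -> [37, 14, 23, 24]
dequeue()->37, [14, 23, 24]
dequeue()->14, [23, 24]
dequeue()->23, [24]

Final queue: [24]


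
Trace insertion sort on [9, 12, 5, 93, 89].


Initial: [9, 12, 5, 93, 89]
Insert 12: [9, 12, 5, 93, 89]
Insert 5: [5, 9, 12, 93, 89]
Insert 93: [5, 9, 12, 93, 89]
Insert 89: [5, 9, 12, 89, 93]

Sorted: [5, 9, 12, 89, 93]


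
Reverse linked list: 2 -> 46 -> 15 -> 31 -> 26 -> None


Step 1: curr=2, set curr.next=prev(None) | reversed so far: 2
Step 2: curr=46, set curr.next=prev(2) | reversed so far: 46 -> 2
Step 3: curr=15, set curr.next=prev(46) | reversed so far: 15 -> 46 -> 2
Step 4: curr=31, set curr.next=prev(15) | reversed so far: 31 -> 15 -> 46 -> 2
Step 5: curr=26, set curr.next=prev(31) | reversed so far: 26 -> 31 -> 15 -> 46 -> 2

26 -> 31 -> 15 -> 46 -> 2 -> None


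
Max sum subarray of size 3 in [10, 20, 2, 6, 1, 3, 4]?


[0:3]: 32
[1:4]: 28
[2:5]: 9
[3:6]: 10
[4:7]: 8

Max: 32 at [0:3]


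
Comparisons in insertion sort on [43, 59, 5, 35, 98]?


Algorithm: insertion sort
Input: [43, 59, 5, 35, 98]
Sorted: [5, 35, 43, 59, 98]

7


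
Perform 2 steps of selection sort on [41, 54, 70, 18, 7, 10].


Initial: [41, 54, 70, 18, 7, 10]
Step 1: min=7 at 4
  Swap: [7, 54, 70, 18, 41, 10]
Step 2: min=10 at 5
  Swap: [7, 10, 70, 18, 41, 54]

After 2 steps: [7, 10, 70, 18, 41, 54]


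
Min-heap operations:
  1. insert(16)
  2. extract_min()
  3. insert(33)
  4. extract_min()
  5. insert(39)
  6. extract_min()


insert(16) -> [16]
extract_min()->16, []
insert(33) -> [33]
extract_min()->33, []
insert(39) -> [39]
extract_min()->39, []

Final heap: []


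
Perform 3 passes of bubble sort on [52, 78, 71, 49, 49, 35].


Initial: [52, 78, 71, 49, 49, 35]
Pass 1: [52, 71, 49, 49, 35, 78] (4 swaps)
Pass 2: [52, 49, 49, 35, 71, 78] (3 swaps)
Pass 3: [49, 49, 35, 52, 71, 78] (3 swaps)

After 3 passes: [49, 49, 35, 52, 71, 78]


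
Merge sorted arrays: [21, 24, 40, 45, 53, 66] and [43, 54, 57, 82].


Take 21 from A
Take 24 from A
Take 40 from A
Take 43 from B
Take 45 from A
Take 53 from A
Take 54 from B
Take 57 from B
Take 66 from A

Merged: [21, 24, 40, 43, 45, 53, 54, 57, 66, 82]


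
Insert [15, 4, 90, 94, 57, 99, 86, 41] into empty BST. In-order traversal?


Insert 15: root
Insert 4: L from 15
Insert 90: R from 15
Insert 94: R from 15 -> R from 90
Insert 57: R from 15 -> L from 90
Insert 99: R from 15 -> R from 90 -> R from 94
Insert 86: R from 15 -> L from 90 -> R from 57
Insert 41: R from 15 -> L from 90 -> L from 57

In-order: [4, 15, 41, 57, 86, 90, 94, 99]


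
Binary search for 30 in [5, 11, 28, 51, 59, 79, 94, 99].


Step 1: lo=0, hi=7, mid=3, val=51
Step 2: lo=0, hi=2, mid=1, val=11
Step 3: lo=2, hi=2, mid=2, val=28

Not found


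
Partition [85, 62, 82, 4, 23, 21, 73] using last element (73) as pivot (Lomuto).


Pivot: 73
  62 <= 73: swap -> [62, 85, 82, 4, 23, 21, 73]
  4 <= 73: swap -> [62, 4, 82, 85, 23, 21, 73]
  23 <= 73: swap -> [62, 4, 23, 85, 82, 21, 73]
  21 <= 73: swap -> [62, 4, 23, 21, 82, 85, 73]
Place pivot at 4: [62, 4, 23, 21, 73, 85, 82]

Partitioned: [62, 4, 23, 21, 73, 85, 82]


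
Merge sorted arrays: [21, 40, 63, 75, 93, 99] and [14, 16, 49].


Take 14 from B
Take 16 from B
Take 21 from A
Take 40 from A
Take 49 from B

Merged: [14, 16, 21, 40, 49, 63, 75, 93, 99]


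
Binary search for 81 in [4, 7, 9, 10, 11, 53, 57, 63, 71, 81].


Step 1: lo=0, hi=9, mid=4, val=11
Step 2: lo=5, hi=9, mid=7, val=63
Step 3: lo=8, hi=9, mid=8, val=71
Step 4: lo=9, hi=9, mid=9, val=81

Found at index 9


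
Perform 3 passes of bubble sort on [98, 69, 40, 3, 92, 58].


Initial: [98, 69, 40, 3, 92, 58]
Pass 1: [69, 40, 3, 92, 58, 98] (5 swaps)
Pass 2: [40, 3, 69, 58, 92, 98] (3 swaps)
Pass 3: [3, 40, 58, 69, 92, 98] (2 swaps)

After 3 passes: [3, 40, 58, 69, 92, 98]


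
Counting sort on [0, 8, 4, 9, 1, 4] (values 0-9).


Input: [0, 8, 4, 9, 1, 4]
Counts: [1, 1, 0, 0, 2, 0, 0, 0, 1, 1]

Sorted: [0, 1, 4, 4, 8, 9]


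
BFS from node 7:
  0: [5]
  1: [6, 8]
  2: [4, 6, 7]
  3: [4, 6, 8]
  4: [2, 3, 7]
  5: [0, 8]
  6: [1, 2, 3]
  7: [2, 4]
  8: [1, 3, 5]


Visit 7, enqueue [2, 4]
Visit 2, enqueue [6]
Visit 4, enqueue [3]
Visit 6, enqueue [1]
Visit 3, enqueue [8]
Visit 1, enqueue []
Visit 8, enqueue [5]
Visit 5, enqueue [0]
Visit 0, enqueue []

BFS order: [7, 2, 4, 6, 3, 1, 8, 5, 0]


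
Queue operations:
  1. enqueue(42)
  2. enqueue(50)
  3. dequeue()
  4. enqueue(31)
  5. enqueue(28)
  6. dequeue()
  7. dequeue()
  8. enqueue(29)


enqueue(42) -> [42]
enqueue(50) -> [42, 50]
dequeue()->42, [50]
enqueue(31) -> [50, 31]
enqueue(28) -> [50, 31, 28]
dequeue()->50, [31, 28]
dequeue()->31, [28]
enqueue(29) -> [28, 29]

Final queue: [28, 29]


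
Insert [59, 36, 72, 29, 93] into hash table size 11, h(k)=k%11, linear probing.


Insert 59: h=4 -> slot 4
Insert 36: h=3 -> slot 3
Insert 72: h=6 -> slot 6
Insert 29: h=7 -> slot 7
Insert 93: h=5 -> slot 5

Table: [None, None, None, 36, 59, 93, 72, 29, None, None, None]


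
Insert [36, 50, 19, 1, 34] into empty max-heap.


Insert 36: [36]
Insert 50: [50, 36]
Insert 19: [50, 36, 19]
Insert 1: [50, 36, 19, 1]
Insert 34: [50, 36, 19, 1, 34]

Final heap: [50, 36, 19, 1, 34]


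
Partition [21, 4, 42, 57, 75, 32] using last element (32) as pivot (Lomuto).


Pivot: 32
  21 <= 32: advance i (no swap)
  4 <= 32: advance i (no swap)
Place pivot at 2: [21, 4, 32, 57, 75, 42]

Partitioned: [21, 4, 32, 57, 75, 42]


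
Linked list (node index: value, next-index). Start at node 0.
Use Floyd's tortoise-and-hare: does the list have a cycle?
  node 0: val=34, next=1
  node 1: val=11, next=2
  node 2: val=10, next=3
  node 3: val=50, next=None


Floyd's tortoise (slow, +1) and hare (fast, +2):
  init: slow=0, fast=0
  step 1: slow=1, fast=2
  step 2: fast 2->3->None, no cycle

Cycle: no


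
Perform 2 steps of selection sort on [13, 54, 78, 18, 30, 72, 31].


Initial: [13, 54, 78, 18, 30, 72, 31]
Step 1: min=13 at 0
  Swap: [13, 54, 78, 18, 30, 72, 31]
Step 2: min=18 at 3
  Swap: [13, 18, 78, 54, 30, 72, 31]

After 2 steps: [13, 18, 78, 54, 30, 72, 31]


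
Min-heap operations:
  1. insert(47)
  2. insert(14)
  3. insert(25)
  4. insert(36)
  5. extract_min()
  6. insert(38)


insert(47) -> [47]
insert(14) -> [14, 47]
insert(25) -> [14, 47, 25]
insert(36) -> [14, 36, 25, 47]
extract_min()->14, [25, 36, 47]
insert(38) -> [25, 36, 47, 38]

Final heap: [25, 36, 47, 38]


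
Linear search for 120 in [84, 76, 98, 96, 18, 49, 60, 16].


i=0: 84!=120
i=1: 76!=120
i=2: 98!=120
i=3: 96!=120
i=4: 18!=120
i=5: 49!=120
i=6: 60!=120
i=7: 16!=120

Not found, 8 comps


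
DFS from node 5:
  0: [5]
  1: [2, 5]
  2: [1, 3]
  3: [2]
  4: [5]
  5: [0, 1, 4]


Visit 5, push [4, 1, 0]
Visit 0, push []
Visit 1, push [2]
Visit 2, push [3]
Visit 3, push []
Visit 4, push []

DFS order: [5, 0, 1, 2, 3, 4]


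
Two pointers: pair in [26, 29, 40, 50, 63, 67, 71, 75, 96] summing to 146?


lo=0(26)+hi=8(96)=122
lo=1(29)+hi=8(96)=125
lo=2(40)+hi=8(96)=136
lo=3(50)+hi=8(96)=146

Yes: 50+96=146


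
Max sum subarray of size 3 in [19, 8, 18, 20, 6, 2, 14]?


[0:3]: 45
[1:4]: 46
[2:5]: 44
[3:6]: 28
[4:7]: 22

Max: 46 at [1:4]


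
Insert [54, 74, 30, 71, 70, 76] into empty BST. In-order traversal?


Insert 54: root
Insert 74: R from 54
Insert 30: L from 54
Insert 71: R from 54 -> L from 74
Insert 70: R from 54 -> L from 74 -> L from 71
Insert 76: R from 54 -> R from 74

In-order: [30, 54, 70, 71, 74, 76]


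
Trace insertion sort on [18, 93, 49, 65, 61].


Initial: [18, 93, 49, 65, 61]
Insert 93: [18, 93, 49, 65, 61]
Insert 49: [18, 49, 93, 65, 61]
Insert 65: [18, 49, 65, 93, 61]
Insert 61: [18, 49, 61, 65, 93]

Sorted: [18, 49, 61, 65, 93]


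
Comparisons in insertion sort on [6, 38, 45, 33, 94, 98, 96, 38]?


Algorithm: insertion sort
Input: [6, 38, 45, 33, 94, 98, 96, 38]
Sorted: [6, 33, 38, 38, 45, 94, 96, 98]

14


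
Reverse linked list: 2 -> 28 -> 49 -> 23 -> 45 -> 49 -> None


Step 1: curr=2, set curr.next=prev(None) | reversed so far: 2
Step 2: curr=28, set curr.next=prev(2) | reversed so far: 28 -> 2
Step 3: curr=49, set curr.next=prev(28) | reversed so far: 49 -> 28 -> 2
Step 4: curr=23, set curr.next=prev(49) | reversed so far: 23 -> 49 -> 28 -> 2
Step 5: curr=45, set curr.next=prev(23) | reversed so far: 45 -> 23 -> 49 -> 28 -> 2
Step 6: curr=49, set curr.next=prev(45) | reversed so far: 49 -> 45 -> 23 -> 49 -> 28 -> 2

49 -> 45 -> 23 -> 49 -> 28 -> 2 -> None


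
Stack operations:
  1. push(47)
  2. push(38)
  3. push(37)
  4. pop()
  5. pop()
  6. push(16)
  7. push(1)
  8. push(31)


push(47) -> [47]
push(38) -> [47, 38]
push(37) -> [47, 38, 37]
pop()->37, [47, 38]
pop()->38, [47]
push(16) -> [47, 16]
push(1) -> [47, 16, 1]
push(31) -> [47, 16, 1, 31]

Final stack: [47, 16, 1, 31]


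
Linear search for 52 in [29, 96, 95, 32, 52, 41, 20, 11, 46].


i=0: 29!=52
i=1: 96!=52
i=2: 95!=52
i=3: 32!=52
i=4: 52==52 found!

Found at 4, 5 comps


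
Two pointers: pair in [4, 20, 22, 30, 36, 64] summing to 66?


lo=0(4)+hi=5(64)=68
lo=0(4)+hi=4(36)=40
lo=1(20)+hi=4(36)=56
lo=2(22)+hi=4(36)=58
lo=3(30)+hi=4(36)=66

Yes: 30+36=66


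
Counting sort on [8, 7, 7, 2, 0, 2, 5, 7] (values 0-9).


Input: [8, 7, 7, 2, 0, 2, 5, 7]
Counts: [1, 0, 2, 0, 0, 1, 0, 3, 1, 0]

Sorted: [0, 2, 2, 5, 7, 7, 7, 8]


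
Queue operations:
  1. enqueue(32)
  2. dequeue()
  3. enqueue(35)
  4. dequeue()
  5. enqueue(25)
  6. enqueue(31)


enqueue(32) -> [32]
dequeue()->32, []
enqueue(35) -> [35]
dequeue()->35, []
enqueue(25) -> [25]
enqueue(31) -> [25, 31]

Final queue: [25, 31]


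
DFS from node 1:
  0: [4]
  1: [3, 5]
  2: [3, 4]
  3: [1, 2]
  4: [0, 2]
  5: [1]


Visit 1, push [5, 3]
Visit 3, push [2]
Visit 2, push [4]
Visit 4, push [0]
Visit 0, push []
Visit 5, push []

DFS order: [1, 3, 2, 4, 0, 5]


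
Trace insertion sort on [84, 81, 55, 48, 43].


Initial: [84, 81, 55, 48, 43]
Insert 81: [81, 84, 55, 48, 43]
Insert 55: [55, 81, 84, 48, 43]
Insert 48: [48, 55, 81, 84, 43]
Insert 43: [43, 48, 55, 81, 84]

Sorted: [43, 48, 55, 81, 84]


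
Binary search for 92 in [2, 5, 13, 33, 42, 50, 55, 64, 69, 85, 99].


Step 1: lo=0, hi=10, mid=5, val=50
Step 2: lo=6, hi=10, mid=8, val=69
Step 3: lo=9, hi=10, mid=9, val=85
Step 4: lo=10, hi=10, mid=10, val=99

Not found


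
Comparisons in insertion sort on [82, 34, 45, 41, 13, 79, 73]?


Algorithm: insertion sort
Input: [82, 34, 45, 41, 13, 79, 73]
Sorted: [13, 34, 41, 45, 73, 79, 82]

15


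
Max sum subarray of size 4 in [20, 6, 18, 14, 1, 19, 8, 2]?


[0:4]: 58
[1:5]: 39
[2:6]: 52
[3:7]: 42
[4:8]: 30

Max: 58 at [0:4]


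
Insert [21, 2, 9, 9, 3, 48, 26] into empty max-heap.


Insert 21: [21]
Insert 2: [21, 2]
Insert 9: [21, 2, 9]
Insert 9: [21, 9, 9, 2]
Insert 3: [21, 9, 9, 2, 3]
Insert 48: [48, 9, 21, 2, 3, 9]
Insert 26: [48, 9, 26, 2, 3, 9, 21]

Final heap: [48, 9, 26, 2, 3, 9, 21]


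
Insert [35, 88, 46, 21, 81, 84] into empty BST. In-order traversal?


Insert 35: root
Insert 88: R from 35
Insert 46: R from 35 -> L from 88
Insert 21: L from 35
Insert 81: R from 35 -> L from 88 -> R from 46
Insert 84: R from 35 -> L from 88 -> R from 46 -> R from 81

In-order: [21, 35, 46, 81, 84, 88]


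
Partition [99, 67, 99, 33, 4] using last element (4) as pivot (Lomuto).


Pivot: 4
Place pivot at 0: [4, 67, 99, 33, 99]

Partitioned: [4, 67, 99, 33, 99]


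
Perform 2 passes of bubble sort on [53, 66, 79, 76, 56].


Initial: [53, 66, 79, 76, 56]
Pass 1: [53, 66, 76, 56, 79] (2 swaps)
Pass 2: [53, 66, 56, 76, 79] (1 swaps)

After 2 passes: [53, 66, 56, 76, 79]
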